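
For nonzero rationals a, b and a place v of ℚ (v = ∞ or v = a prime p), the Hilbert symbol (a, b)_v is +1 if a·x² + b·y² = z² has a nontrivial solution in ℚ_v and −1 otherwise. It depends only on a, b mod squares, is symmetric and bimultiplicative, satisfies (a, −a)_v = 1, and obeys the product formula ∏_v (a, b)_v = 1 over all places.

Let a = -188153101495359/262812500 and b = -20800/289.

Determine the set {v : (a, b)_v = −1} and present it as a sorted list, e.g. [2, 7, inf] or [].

[5, 13, 23, inf]

Mod squares: a ≡ -1955, b ≡ -13. Check v ∈ {∞, 2, 3, 5, 7, 11, 13, 17, 23, 29}.
v=5: a=5^-7·(≡4), b=5^2·(≡2) mod 5; (4|5)=+1, (2|5)=-1; (−1)^{-7·2·2}·(+1)^2·(-1)^-7 = -1.
v=23: a=23^1·(≡14), b=23^0·(≡10) mod 23; (14|23)=-1, (10|23)=-1; (−1)^{1·0·11}·(-1)^0·(-1)^1 = -1.
v=3: a=3^4·(≡1), b=3^0·(≡2) mod 3; (1|3)=+1, (2|3)=-1; (−1)^{4·0·1}·(+1)^0·(-1)^4 = +1.
v=2: v_2(a)=-2, v_2(b)=6; units ≡ 5, 3 (mod 8); ε·ε+αω+βω = 0·1+-2·1+6·1 ≡ 0  ⇒  (a,b)_2 = +1.
v=7: a=7^4·(≡5), b=7^0·(≡2) mod 7; (5|7)=-1, (2|7)=+1; (−1)^{4·0·3}·(-1)^0·(+1)^4 = +1.
v=29: a=29^-2·(≡26), b=29^0·(≡7) mod 29; (26|29)=-1, (7|29)=+1; (−1)^{-2·0·14}·(-1)^0·(+1)^-2 = +1.
v=11: a=11^4·(≡4), b=11^0·(≡4) mod 11; (4|11)=+1, (4|11)=+1; (−1)^{4·0·5}·(+1)^0·(+1)^4 = +1.
v=13: a=13^2·(≡5), b=13^1·(≡4) mod 13; (5|13)=-1, (4|13)=+1; (−1)^{2·1·6}·(-1)^1·(+1)^2 = -1.
v=∞: -1955 < 0 and -13 < 0  ⇒  (a,b)_∞ = -1.
v=17: a=17^1·(≡9), b=17^-2·(≡8) mod 17; (9|17)=+1, (8|17)=+1; (−1)^{1·-2·8}·(+1)^-2·(+1)^1 = +1.
Ram(-1955, -13) = {5, 13, 23, ∞}; no ℚ_5-point on the conic.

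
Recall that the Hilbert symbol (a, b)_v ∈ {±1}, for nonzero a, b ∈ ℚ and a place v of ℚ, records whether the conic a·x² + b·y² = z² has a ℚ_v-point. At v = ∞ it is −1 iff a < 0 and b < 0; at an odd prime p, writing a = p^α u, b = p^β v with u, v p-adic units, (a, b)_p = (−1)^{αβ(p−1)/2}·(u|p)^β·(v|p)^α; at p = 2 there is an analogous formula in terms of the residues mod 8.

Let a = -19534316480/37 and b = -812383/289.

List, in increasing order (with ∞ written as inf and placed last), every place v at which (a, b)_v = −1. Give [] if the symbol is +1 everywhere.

(a, b) ≡ (-638435, -4807) mod (ℚ^×)²; places V = {2, 5, 7, 11, 13, 17, 19, 23, 29, 37, ∞}.
(a,b)_∞: sgn(-638435)=−, sgn(-4807)=−, so -1.
(a,b)_23: α=0, u≡20; β=1, v≡20 (mod 23); (20|23)=-1, (20|23)=-1; sign (−1)^0·-1^1·-1^0 = -1.
(a,b)_37: α=-1, u≡20; β=0, v≡28 (mod 37); (20|37)=-1, (28|37)=+1; sign (−1)^0·-1^0·+1^-1 = +1.
(a,b)_13: α=0, u≡8; β=2, v≡1 (mod 13); (8|13)=-1, (1|13)=+1; sign (−1)^0·-1^2·+1^0 = +1.
(a,b)_29: α=1, u≡4; β=0, v≡6 (mod 29); (4|29)=+1, (6|29)=+1; sign (−1)^0·+1^0·+1^1 = +1.
(a,b)_2: α=6, β=0; u≡5, v≡1 (mod 8); ε(u)ε(v)=0·0, αω(v)=6·0, βω(u)=0·1; sum ≡ 0  ⇒  +1.
(a,b)_5: α=1, u≡2; β=0, v≡3 (mod 5); (2|5)=-1, (3|5)=-1; sign (−1)^0·-1^0·-1^1 = -1.
(a,b)_7: α=3, u≡5; β=0, v≡1 (mod 7); (5|7)=-1, (1|7)=+1; sign (−1)^0·-1^0·+1^3 = +1.
(a,b)_19: α=2, u≡3; β=1, v≡3 (mod 19); (3|19)=-1, (3|19)=-1; sign (−1)^0·-1^1·-1^2 = -1.
(a,b)_11: α=0, u≡9; β=1, v≡4 (mod 11); (9|11)=+1, (4|11)=+1; sign (−1)^0·+1^1·+1^0 = +1.
(a,b)_17: α=1, u≡8; β=-2, v≡13 (mod 17); (8|17)=+1, (13|17)=+1; sign (−1)^0·+1^-2·+1^1 = +1.
|Ram(-638435, -4807)| = 4, even; anisotropic at {5, 19, 23, ∞}.

[5, 19, 23, inf]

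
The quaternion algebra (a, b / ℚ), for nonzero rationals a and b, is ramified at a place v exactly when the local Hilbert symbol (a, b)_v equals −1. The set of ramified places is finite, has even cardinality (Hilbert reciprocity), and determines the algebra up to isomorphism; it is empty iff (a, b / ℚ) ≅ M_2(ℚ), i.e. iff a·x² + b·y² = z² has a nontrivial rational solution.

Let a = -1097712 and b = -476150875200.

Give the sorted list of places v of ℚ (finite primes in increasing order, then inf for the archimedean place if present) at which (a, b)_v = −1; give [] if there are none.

[3, inf]

Mod squares: a ≡ -7, b ≡ -33. Check v ∈ {∞, 2, 3, 5, 7, 11, 13}.
v=5: a=5^0·(≡3), b=5^2·(≡2) mod 5; (3|5)=-1, (2|5)=-1; (−1)^{0·2·2}·(-1)^2·(-1)^0 = +1.
v=7: a=7^1·(≡5), b=7^2·(≡4) mod 7; (5|7)=-1, (4|7)=+1; (−1)^{1·2·3}·(-1)^2·(+1)^1 = +1.
v=11: a=11^2·(≡3), b=11^3·(≡6) mod 11; (3|11)=+1, (6|11)=-1; (−1)^{2·3·5}·(+1)^3·(-1)^2 = +1.
v=2: v_2(a)=4, v_2(b)=6; units ≡ 1, 7 (mod 8); ε·ε+αω+βω = 0·1+4·0+6·0 ≡ 0  ⇒  (a,b)_2 = +1.
v=3: a=3^4·(≡2), b=3^3·(≡1) mod 3; (2|3)=-1, (1|3)=+1; (−1)^{4·3·1}·(-1)^3·(+1)^4 = -1.
v=13: a=13^0·(≡8), b=13^2·(≡2) mod 13; (8|13)=-1, (2|13)=-1; (−1)^{0·2·6}·(-1)^2·(-1)^0 = +1.
v=∞: -7 < 0 and -33 < 0  ⇒  (a,b)_∞ = -1.
Ram(-7, -33) = {3, ∞}; no ℚ_3-point on the conic.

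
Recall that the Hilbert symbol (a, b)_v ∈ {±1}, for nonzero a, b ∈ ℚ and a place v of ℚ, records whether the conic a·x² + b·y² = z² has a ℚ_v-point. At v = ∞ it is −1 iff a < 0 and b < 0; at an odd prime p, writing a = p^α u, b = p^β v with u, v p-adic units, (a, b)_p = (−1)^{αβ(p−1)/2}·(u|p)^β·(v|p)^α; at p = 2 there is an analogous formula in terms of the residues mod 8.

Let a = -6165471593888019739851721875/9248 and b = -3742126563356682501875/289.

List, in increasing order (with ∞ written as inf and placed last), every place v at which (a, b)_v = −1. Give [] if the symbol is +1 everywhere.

[2, 5, 19, 23, 37, inf]

Mod squares: a ≡ -15108151910, b ≡ -91153163. Check v ∈ {∞, 2, 3, 5, 7, 17, 19, 23, 37, 41, 43, 47, 53}.
v=43: a=43^1·(≡20), b=43^1·(≡16) mod 43; (20|43)=-1, (16|43)=+1; (−1)^{1·1·21}·(-1)^1·(+1)^1 = +1.
v=23: a=23^1·(≡18), b=23^1·(≡8) mod 23; (18|23)=+1, (8|23)=+1; (−1)^{1·1·11}·(+1)^1·(+1)^1 = -1.
v=17: a=17^-2·(≡2), b=17^-2·(≡1) mod 17; (2|17)=+1, (1|17)=+1; (−1)^{-2·-2·8}·(+1)^-2·(+1)^-2 = +1.
v=∞: -15108151910 < 0 and -91153163 < 0  ⇒  (a,b)_∞ = -1.
v=41: a=41^3·(≡20), b=41^2·(≡5) mod 41; (20|41)=+1, (5|41)=+1; (−1)^{3·2·20}·(+1)^2·(+1)^3 = +1.
v=2: v_2(a)=-5, v_2(b)=0; units ≡ 5, 5 (mod 8); ε·ε+αω+βω = 0·0+-5·1+0·1 ≡ 1  ⇒  (a,b)_2 = -1.
v=47: a=47^4·(≡18), b=47^3·(≡5) mod 47; (18|47)=+1, (5|47)=-1; (−1)^{4·3·23}·(+1)^3·(-1)^4 = +1.
v=5: a=5^5·(≡3), b=5^4·(≡3) mod 5; (3|5)=-1, (3|5)=-1; (−1)^{5·4·2}·(-1)^4·(-1)^5 = -1.
v=3: a=3^2·(≡1), b=3^0·(≡1) mod 3; (1|3)=+1, (1|3)=+1; (−1)^{2·0·1}·(+1)^0·(+1)^2 = +1.
v=7: a=7^2·(≡4), b=7^2·(≡1) mod 7; (4|7)=+1, (1|7)=+1; (−1)^{2·2·3}·(+1)^2·(+1)^2 = +1.
v=53: a=53^1·(≡21), b=53^1·(≡19) mod 53; (21|53)=-1, (19|53)=-1; (−1)^{1·1·26}·(-1)^1·(-1)^1 = +1.
v=19: a=19^3·(≡3), b=19^2·(≡18) mod 19; (3|19)=-1, (18|19)=-1; (−1)^{3·2·9}·(-1)^2·(-1)^3 = -1.
v=37: a=37^1·(≡23), b=37^1·(≡12) mod 37; (23|37)=-1, (12|37)=+1; (−1)^{1·1·18}·(-1)^1·(+1)^1 = -1.
|Ram(-15108151910, -91153163)| = 6, even; anisotropic at {2, 5, 19, 23, 37, ∞}.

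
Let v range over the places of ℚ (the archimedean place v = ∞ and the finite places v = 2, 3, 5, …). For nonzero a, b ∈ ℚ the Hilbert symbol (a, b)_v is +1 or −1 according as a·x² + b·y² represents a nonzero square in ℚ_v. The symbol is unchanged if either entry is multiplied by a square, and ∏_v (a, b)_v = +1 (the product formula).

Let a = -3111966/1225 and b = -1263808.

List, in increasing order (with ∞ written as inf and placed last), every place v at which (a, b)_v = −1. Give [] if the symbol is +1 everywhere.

[2, 3, 13, inf]

(a, b) ≡ (-2046, -403) mod (ℚ^×)²; places V = {2, 3, 5, 7, 11, 13, 31, ∞}.
(a,b)_7: α=-2, u≡6; β=2, v≡3 (mod 7); (6|7)=-1, (3|7)=-1; sign (−1)^0·-1^2·-1^-2 = +1.
(a,b)_11: α=1, u≡9; β=0, v≡4 (mod 11); (9|11)=+1, (4|11)=+1; sign (−1)^0·+1^0·+1^1 = +1.
(a,b)_13: α=2, u≡11; β=1, v≡11 (mod 13); (11|13)=-1, (11|13)=-1; sign (−1)^0·-1^1·-1^2 = -1.
(a,b)_31: α=1, u≡15; β=1, v≡28 (mod 31); (15|31)=-1, (28|31)=+1; sign (−1)^1·-1^1·+1^1 = +1.
(a,b)_5: α=-2, u≡1; β=0, v≡2 (mod 5); (1|5)=+1, (2|5)=-1; sign (−1)^0·+1^0·-1^-2 = +1.
(a,b)_∞: sgn(-2046)=−, sgn(-403)=−, so -1.
(a,b)_3: α=3, u≡2; β=0, v≡2 (mod 3); (2|3)=-1, (2|3)=-1; sign (−1)^0·-1^0·-1^3 = -1.
(a,b)_2: α=1, β=6; u≡1, v≡5 (mod 8); ε(u)ε(v)=0·0, αω(v)=1·1, βω(u)=6·0; sum ≡ 1  ⇒  -1.
|Ram(-2046, -403)| = 4, even; anisotropic at {2, 3, 13, ∞}.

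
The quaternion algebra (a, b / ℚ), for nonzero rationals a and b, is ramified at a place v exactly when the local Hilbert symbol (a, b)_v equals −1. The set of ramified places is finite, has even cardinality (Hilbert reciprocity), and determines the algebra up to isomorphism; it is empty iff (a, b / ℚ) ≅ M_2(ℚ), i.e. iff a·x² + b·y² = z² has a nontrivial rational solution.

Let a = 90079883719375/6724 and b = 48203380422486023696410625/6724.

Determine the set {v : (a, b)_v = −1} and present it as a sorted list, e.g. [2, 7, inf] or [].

Mod squares: a ≡ 592999, b ≡ 1073. Check v ∈ {∞, 2, 5, 11, 17, 29, 31, 37, 41, 47}.
v=2: v_2(a)=-2, v_2(b)=-2; units ≡ 7, 1 (mod 8); ε·ε+αω+βω = 1·0+-2·0+-2·0 ≡ 0  ⇒  (a,b)_2 = +1.
v=11: a=11^1·(≡9), b=11^2·(≡10) mod 11; (9|11)=+1, (10|11)=-1; (−1)^{1·2·5}·(+1)^2·(-1)^1 = -1.
v=29: a=29^2·(≡28), b=29^5·(≡2) mod 29; (28|29)=+1, (2|29)=-1; (−1)^{2·5·14}·(+1)^5·(-1)^2 = +1.
v=41: a=41^-2·(≡40), b=41^-2·(≡26) mod 41; (40|41)=+1, (26|41)=-1; (−1)^{-2·-2·20}·(+1)^-2·(-1)^-2 = +1.
v=37: a=37^1·(≡20), b=37^3·(≡17) mod 37; (20|37)=-1, (17|37)=-1; (−1)^{1·3·18}·(-1)^3·(-1)^1 = +1.
v=17: a=17^2·(≡3), b=17^2·(≡2) mod 17; (3|17)=-1, (2|17)=+1; (−1)^{2·2·8}·(-1)^2·(+1)^2 = +1.
v=31: a=31^1·(≡1), b=31^2·(≡28) mod 31; (1|31)=+1, (28|31)=+1; (−1)^{1·2·15}·(+1)^2·(+1)^1 = +1.
v=5: a=5^4·(≡4), b=5^4·(≡3) mod 5; (4|5)=+1, (3|5)=-1; (−1)^{4·4·2}·(+1)^4·(-1)^4 = +1.
v=47: a=47^1·(≡1), b=47^2·(≡41) mod 47; (1|47)=+1, (41|47)=-1; (−1)^{1·2·23}·(+1)^2·(-1)^1 = -1.
v=∞: 592999 > 0 and 1073 > 0  ⇒  (a,b)_∞ = +1.
|Ram(592999, 1073)| = 2, even; anisotropic at {11, 47}.

[11, 47]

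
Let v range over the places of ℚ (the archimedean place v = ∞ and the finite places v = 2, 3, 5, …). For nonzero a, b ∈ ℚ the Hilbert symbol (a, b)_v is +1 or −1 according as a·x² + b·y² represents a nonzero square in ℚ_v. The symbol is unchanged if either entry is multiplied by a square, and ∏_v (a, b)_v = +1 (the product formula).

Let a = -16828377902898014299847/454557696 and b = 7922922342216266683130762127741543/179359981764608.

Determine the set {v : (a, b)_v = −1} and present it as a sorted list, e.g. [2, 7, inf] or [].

Mod squares: a ≡ -121097434458, b ≡ 1199614. Check v ∈ {∞, 2, 3, 7, 11, 13, 17, 19, 23, 29, 37, 43}.
v=7: a=7^1·(≡2), b=7^4·(≡6) mod 7; (2|7)=+1, (6|7)=-1; (−1)^{1·4·3}·(+1)^4·(-1)^1 = -1.
v=43: a=43^1·(≡28), b=43^1·(≡39) mod 43; (28|43)=-1, (39|43)=-1; (−1)^{1·1·21}·(-1)^1·(-1)^1 = -1.
v=37: a=37^5·(≡21), b=37^7·(≡21) mod 37; (21|37)=+1, (21|37)=+1; (−1)^{5·7·18}·(+1)^7·(+1)^5 = +1.
v=∞: -121097434458 < 0 and 1199614 > 0  ⇒  (a,b)_∞ = +1.
v=29: a=29^3·(≡25), b=29^1·(≡11) mod 29; (25|29)=+1, (11|29)=-1; (−1)^{3·1·14}·(+1)^1·(-1)^3 = -1.
v=11: a=11^1·(≡7), b=11^2·(≡1) mod 11; (7|11)=-1, (1|11)=+1; (−1)^{1·2·5}·(-1)^2·(+1)^1 = +1.
v=3: a=3^-1·(≡2), b=3^2·(≡1) mod 3; (2|3)=-1, (1|3)=+1; (−1)^{-1·2·1}·(-1)^2·(+1)^-1 = +1.
v=2: v_2(a)=-19, v_2(b)=-31; units ≡ 3, 7 (mod 8); ε·ε+αω+βω = 1·1+-19·0+-31·1 ≡ 0  ⇒  (a,b)_2 = +1.
v=17: a=17^-2·(≡4), b=17^-4·(≡8) mod 17; (4|17)=+1, (8|17)=+1; (−1)^{-2·-4·8}·(+1)^-4·(+1)^-2 = +1.
v=23: a=23^3·(≡9), b=23^2·(≡8) mod 23; (9|23)=+1, (8|23)=+1; (−1)^{3·2·11}·(+1)^2·(+1)^3 = +1.
v=19: a=19^1·(≡9), b=19^4·(≡4) mod 19; (9|19)=+1, (4|19)=+1; (−1)^{1·4·9}·(+1)^4·(+1)^1 = +1.
v=13: a=13^1·(≡5), b=13^5·(≡4) mod 13; (5|13)=-1, (4|13)=+1; (−1)^{1·5·6}·(-1)^5·(+1)^1 = -1.
(-121097434458, 1199614 / ℚ) ramifies at {7, 13, 29, 43}: a division algebra.

[7, 13, 29, 43]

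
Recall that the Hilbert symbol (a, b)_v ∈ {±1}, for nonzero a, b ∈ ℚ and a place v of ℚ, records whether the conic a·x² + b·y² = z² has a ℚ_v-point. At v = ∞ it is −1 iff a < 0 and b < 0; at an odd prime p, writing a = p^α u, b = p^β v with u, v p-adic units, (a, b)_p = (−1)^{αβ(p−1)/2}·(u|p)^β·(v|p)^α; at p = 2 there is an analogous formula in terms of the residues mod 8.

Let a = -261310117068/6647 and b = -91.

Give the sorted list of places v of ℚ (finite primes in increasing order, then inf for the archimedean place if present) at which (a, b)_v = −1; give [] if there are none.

[11, inf]

Mod squares: a ≡ -95381, b ≡ -91. Check v ∈ {∞, 2, 3, 7, 11, 13, 17, 23, 29}.
v=13: a=13^1·(≡5), b=13^1·(≡6) mod 13; (5|13)=-1, (6|13)=-1; (−1)^{1·1·6}·(-1)^1·(-1)^1 = +1.
v=7: a=7^4·(≡1), b=7^1·(≡1) mod 7; (1|7)=+1, (1|7)=+1; (−1)^{4·1·3}·(+1)^1·(+1)^4 = +1.
v=∞: -95381 < 0 and -91 < 0  ⇒  (a,b)_∞ = -1.
v=17: a=17^-2·(≡3), b=17^0·(≡11) mod 17; (3|17)=-1, (11|17)=-1; (−1)^{-2·0·8}·(-1)^0·(-1)^-2 = +1.
v=29: a=29^1·(≡2), b=29^0·(≡25) mod 29; (2|29)=-1, (25|29)=+1; (−1)^{1·0·14}·(-1)^0·(+1)^1 = +1.
v=2: v_2(a)=2, v_2(b)=0; units ≡ 3, 5 (mod 8); ε·ε+αω+βω = 1·0+2·1+0·1 ≡ 0  ⇒  (a,b)_2 = +1.
v=11: a=11^1·(≡6), b=11^0·(≡8) mod 11; (6|11)=-1, (8|11)=-1; (−1)^{1·0·5}·(-1)^0·(-1)^1 = -1.
v=3: a=3^8·(≡1), b=3^0·(≡2) mod 3; (1|3)=+1, (2|3)=-1; (−1)^{8·0·1}·(+1)^0·(-1)^8 = +1.
v=23: a=23^-1·(≡4), b=23^0·(≡1) mod 23; (4|23)=+1, (1|23)=+1; (−1)^{-1·0·11}·(+1)^0·(+1)^-1 = +1.
Ram(-95381, -91) = {11, ∞}; no ℚ_11-point on the conic.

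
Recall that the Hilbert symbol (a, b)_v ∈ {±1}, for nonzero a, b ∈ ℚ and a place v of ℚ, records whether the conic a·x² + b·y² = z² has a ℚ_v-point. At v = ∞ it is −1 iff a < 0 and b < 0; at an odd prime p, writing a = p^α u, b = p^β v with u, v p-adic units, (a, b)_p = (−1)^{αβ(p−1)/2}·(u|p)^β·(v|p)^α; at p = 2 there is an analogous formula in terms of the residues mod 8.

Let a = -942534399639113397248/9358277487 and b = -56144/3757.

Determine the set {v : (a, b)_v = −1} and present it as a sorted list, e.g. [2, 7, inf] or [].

Mod squares: a ≡ -289731, b ≡ -377. Check v ∈ {∞, 2, 3, 11, 13, 17, 19, 23, 29, 41}.
v=17: a=17^-5·(≡16), b=17^-2·(≡11) mod 17; (16|17)=+1, (11|17)=-1; (−1)^{-5·-2·8}·(+1)^-2·(-1)^-5 = -1.
v=29: a=29^4·(≡11), b=29^1·(≡24) mod 29; (11|29)=-1, (24|29)=+1; (−1)^{4·1·14}·(-1)^1·(+1)^4 = -1.
v=2: v_2(a)=10, v_2(b)=4; units ≡ 5, 7 (mod 8); ε·ε+αω+βω = 0·1+10·0+4·1 ≡ 0  ⇒  (a,b)_2 = +1.
v=∞: -289731 < 0 and -377 < 0  ⇒  (a,b)_∞ = -1.
v=23: a=23^1·(≡19), b=23^0·(≡20) mod 23; (19|23)=-1, (20|23)=-1; (−1)^{1·0·11}·(-1)^0·(-1)^1 = -1.
v=41: a=41^2·(≡33), b=41^0·(≡1) mod 41; (33|41)=+1, (1|41)=+1; (−1)^{2·0·20}·(+1)^0·(+1)^2 = +1.
v=13: a=13^-3·(≡6), b=13^-1·(≡1) mod 13; (6|13)=-1, (1|13)=+1; (−1)^{-3·-1·6}·(-1)^-1·(+1)^-3 = -1.
v=3: a=3^-1·(≡2), b=3^0·(≡1) mod 3; (2|3)=-1, (1|3)=+1; (−1)^{-1·0·1}·(-1)^0·(+1)^-1 = +1.
v=11: a=11^6·(≡9), b=11^2·(≡7) mod 11; (9|11)=+1, (7|11)=-1; (−1)^{6·2·5}·(+1)^2·(-1)^6 = +1.
v=19: a=19^1·(≡2), b=19^0·(≡15) mod 19; (2|19)=-1, (15|19)=-1; (−1)^{1·0·9}·(-1)^0·(-1)^1 = -1.
Ram(-289731, -377) = {13, 17, 19, 23, 29, ∞}; no ℚ_13-point on the conic.

[13, 17, 19, 23, 29, inf]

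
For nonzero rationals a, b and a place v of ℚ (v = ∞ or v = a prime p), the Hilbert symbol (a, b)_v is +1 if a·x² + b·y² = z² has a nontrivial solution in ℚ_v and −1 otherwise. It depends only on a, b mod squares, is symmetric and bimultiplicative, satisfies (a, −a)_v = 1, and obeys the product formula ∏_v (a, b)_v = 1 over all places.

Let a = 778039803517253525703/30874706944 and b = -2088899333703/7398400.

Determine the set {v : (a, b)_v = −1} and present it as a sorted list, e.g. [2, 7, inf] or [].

Mod squares: a ≡ 23, b ≡ -7. Check v ∈ {∞, 2, 3, 5, 7, 13, 17, 19, 23, 29}.
v=23: a=23^3·(≡4), b=23^2·(≡8) mod 23; (4|23)=+1, (8|23)=+1; (−1)^{3·2·11}·(+1)^2·(+1)^3 = +1.
v=5: a=5^0·(≡2), b=5^-2·(≡2) mod 5; (2|5)=-1, (2|5)=-1; (−1)^{0·-2·2}·(-1)^-2·(-1)^0 = +1.
v=7: a=7^4·(≡4), b=7^3·(≡6) mod 7; (4|7)=+1, (6|7)=-1; (−1)^{4·3·3}·(+1)^3·(-1)^4 = +1.
v=3: a=3^8·(≡2), b=3^4·(≡2) mod 3; (2|3)=-1, (2|3)=-1; (−1)^{8·4·1}·(-1)^4·(-1)^8 = +1.
v=29: a=29^2·(≡16), b=29^2·(≡5) mod 29; (16|29)=+1, (5|29)=+1; (−1)^{2·2·14}·(+1)^2·(+1)^2 = +1.
v=19: a=19^-2·(≡16), b=19^0·(≡15) mod 19; (16|19)=+1, (15|19)=-1; (−1)^{-2·0·9}·(+1)^0·(-1)^-2 = +1.
v=∞: 23 > 0 and -7 < 0  ⇒  (a,b)_∞ = +1.
v=17: a=17^-4·(≡7), b=17^-2·(≡11) mod 17; (7|17)=-1, (11|17)=-1; (−1)^{-4·-2·8}·(-1)^-2·(-1)^-4 = +1.
v=13: a=13^6·(≡4), b=13^2·(≡8) mod 13; (4|13)=+1, (8|13)=-1; (−1)^{6·2·6}·(+1)^2·(-1)^6 = +1.
v=2: v_2(a)=-10, v_2(b)=-10; units ≡ 7, 1 (mod 8); ε·ε+αω+βω = 1·0+-10·0+-10·0 ≡ 0  ⇒  (a,b)_2 = +1.
Every local symbol is +1, so the conic 23·x² + -7·y² = z² has ℚ_v-points for all v and hence a ℚ-point; (a, b / ℚ) ≅ M_2(ℚ).

[]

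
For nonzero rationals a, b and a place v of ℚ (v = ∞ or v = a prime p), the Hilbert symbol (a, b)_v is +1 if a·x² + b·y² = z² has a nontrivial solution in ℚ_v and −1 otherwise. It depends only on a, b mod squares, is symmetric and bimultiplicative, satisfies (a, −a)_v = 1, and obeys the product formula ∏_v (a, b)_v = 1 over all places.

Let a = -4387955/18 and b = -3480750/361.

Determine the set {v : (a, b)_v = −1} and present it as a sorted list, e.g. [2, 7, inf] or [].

(a, b) ≡ (-24310, -15470) mod (ℚ^×)²; places V = {2, 3, 5, 7, 11, 13, 17, 19, ∞}.
(a,b)_17: α=1, u≡13; β=1, v≡8 (mod 17); (13|17)=+1, (8|17)=+1; sign (−1)^0·+1^1·+1^1 = +1.
(a,b)_5: α=1, u≡3; β=3, v≡4 (mod 5); (3|5)=-1, (4|5)=+1; sign (−1)^0·-1^3·+1^1 = -1.
(a,b)_11: α=1, u≡3; β=0, v≡10 (mod 11); (3|11)=+1, (10|11)=-1; sign (−1)^0·+1^0·-1^1 = -1.
(a,b)_2: α=-1, β=1; u≡5, v≡1 (mod 8); ε(u)ε(v)=0·0, αω(v)=-1·0, βω(u)=1·1; sum ≡ 1  ⇒  -1.
(a,b)_13: α=1, u≡2; β=1, v≡5 (mod 13); (2|13)=-1, (5|13)=-1; sign (−1)^0·-1^1·-1^1 = +1.
(a,b)_∞: sgn(-24310)=−, sgn(-15470)=−, so -1.
(a,b)_3: α=-2, u≡2; β=2, v≡1 (mod 3); (2|3)=-1, (1|3)=+1; sign (−1)^0·-1^2·+1^-2 = +1.
(a,b)_19: α=2, u≡14; β=-2, v≡12 (mod 19); (14|19)=-1, (12|19)=-1; sign (−1)^0·-1^-2·-1^2 = +1.
(a,b)_7: α=0, u≡4; β=1, v≡4 (mod 7); (4|7)=+1, (4|7)=+1; sign (−1)^0·+1^1·+1^0 = +1.
(-24310, -15470 / ℚ) ramifies at {2, 5, 11, ∞}: a division algebra.

[2, 5, 11, inf]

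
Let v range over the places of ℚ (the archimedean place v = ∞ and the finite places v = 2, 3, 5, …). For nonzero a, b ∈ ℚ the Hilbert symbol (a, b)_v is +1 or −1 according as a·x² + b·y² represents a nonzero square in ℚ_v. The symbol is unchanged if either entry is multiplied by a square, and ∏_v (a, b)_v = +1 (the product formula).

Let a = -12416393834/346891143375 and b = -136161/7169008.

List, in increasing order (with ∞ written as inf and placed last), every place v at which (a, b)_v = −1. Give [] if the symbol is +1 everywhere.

Mod squares: a ≡ -62790, b ≡ -7. Check v ∈ {∞, 2, 3, 5, 7, 11, 13, 17, 23, 41, 47}.
v=47: a=47^-2·(≡25), b=47^0·(≡23) mod 47; (25|47)=+1, (23|47)=-1; (−1)^{-2·0·23}·(+1)^0·(-1)^-2 = +1.
v=11: a=11^0·(≡5), b=11^-2·(≡4) mod 11; (5|11)=+1, (4|11)=+1; (−1)^{0·-2·5}·(+1)^-2·(+1)^0 = +1.
v=7: a=7^-1·(≡1), b=7^-1·(≡5) mod 7; (1|7)=+1, (5|7)=-1; (−1)^{-1·-1·3}·(+1)^-1·(-1)^-1 = +1.
v=∞: -62790 < 0 and -7 < 0  ⇒  (a,b)_∞ = -1.
v=5: a=5^-3·(≡3), b=5^0·(≡3) mod 5; (3|5)=-1, (3|5)=-1; (−1)^{-3·0·2}·(-1)^0·(-1)^-3 = -1.
v=41: a=41^4·(≡27), b=41^2·(≡34) mod 41; (27|41)=-1, (34|41)=-1; (−1)^{4·2·20}·(-1)^2·(-1)^4 = +1.
v=17: a=17^-2·(≡8), b=17^0·(≡10) mod 17; (8|17)=+1, (10|17)=-1; (−1)^{-2·0·8}·(+1)^0·(-1)^-2 = +1.
v=2: v_2(a)=1, v_2(b)=-4; units ≡ 5, 1 (mod 8); ε·ε+αω+βω = 0·0+1·0+-4·1 ≡ 0  ⇒  (a,b)_2 = +1.
v=23: a=23^-1·(≡7), b=23^-2·(≡9) mod 23; (7|23)=-1, (9|23)=+1; (−1)^{-1·-2·11}·(-1)^-2·(+1)^-1 = +1.
v=13: a=13^3·(≡2), b=13^0·(≡7) mod 13; (2|13)=-1, (7|13)=-1; (−1)^{3·0·6}·(-1)^0·(-1)^3 = -1.
v=3: a=3^-3·(≡1), b=3^4·(≡2) mod 3; (1|3)=+1, (2|3)=-1; (−1)^{-3·4·1}·(+1)^4·(-1)^-3 = -1.
(-62790, -7 / ℚ) ramifies at {3, 5, 13, ∞}: a division algebra.

[3, 5, 13, inf]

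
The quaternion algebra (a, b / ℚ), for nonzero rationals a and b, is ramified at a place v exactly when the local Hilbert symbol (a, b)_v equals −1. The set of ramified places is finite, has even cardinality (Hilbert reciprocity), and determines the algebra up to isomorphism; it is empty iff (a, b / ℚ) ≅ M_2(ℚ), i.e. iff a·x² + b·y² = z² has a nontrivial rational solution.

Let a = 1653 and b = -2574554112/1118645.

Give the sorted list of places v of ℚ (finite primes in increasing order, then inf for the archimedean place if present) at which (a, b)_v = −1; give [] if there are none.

(a, b) ≡ (1653, -8265) mod (ℚ^×)²; places V = {2, 3, 5, 11, 13, 19, 29, 43, ∞}.
(a,b)_3: α=1, u≡2; β=3, v≡2 (mod 3); (2|3)=-1, (2|3)=-1; sign (−1)^1·-1^3·-1^1 = -1.
(a,b)_11: α=0, u≡3; β=-2, v≡7 (mod 11); (3|11)=+1, (7|11)=-1; sign (−1)^0·+1^-2·-1^0 = +1.
(a,b)_5: α=0, u≡3; β=-1, v≡2 (mod 5); (3|5)=-1, (2|5)=-1; sign (−1)^0·-1^-1·-1^0 = -1.
(a,b)_29: α=1, u≡28; β=1, v≡28 (mod 29); (28|29)=+1, (28|29)=+1; sign (−1)^0·+1^1·+1^1 = +1.
(a,b)_∞: sgn(1653)=+, sgn(-8265)=−, so +1.
(a,b)_43: α=0, u≡19; β=-2, v≡8 (mod 43); (19|43)=-1, (8|43)=-1; sign (−1)^0·-1^-2·-1^0 = +1.
(a,b)_2: α=0, β=10; u≡5, v≡7 (mod 8); ε(u)ε(v)=0·1, αω(v)=0·0, βω(u)=10·1; sum ≡ 0  ⇒  +1.
(a,b)_13: α=0, u≡2; β=2, v≡10 (mod 13); (2|13)=-1, (10|13)=+1; sign (−1)^0·-1^2·+1^0 = +1.
(a,b)_19: α=1, u≡11; β=1, v≡3 (mod 19); (11|19)=+1, (3|19)=-1; sign (−1)^1·+1^1·-1^1 = +1.
|Ram(1653, -8265)| = 2, even; anisotropic at {3, 5}.

[3, 5]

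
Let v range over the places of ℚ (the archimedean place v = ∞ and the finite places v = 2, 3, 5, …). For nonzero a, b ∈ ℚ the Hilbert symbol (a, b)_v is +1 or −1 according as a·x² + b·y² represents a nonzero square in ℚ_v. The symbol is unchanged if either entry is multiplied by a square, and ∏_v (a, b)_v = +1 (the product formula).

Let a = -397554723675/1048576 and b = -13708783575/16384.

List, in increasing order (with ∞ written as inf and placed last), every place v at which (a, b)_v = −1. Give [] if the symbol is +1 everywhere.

(a, b) ≡ (-2100963, -72447) mod (ℚ^×)²; places V = {2, 3, 5, 19, 29, 31, 41, ∞}.
(a,b)_5: α=2, u≡3; β=2, v≡3 (mod 5); (3|5)=-1, (3|5)=-1; sign (−1)^0·-1^2·-1^2 = +1.
(a,b)_3: α=3, u≡2; β=3, v≡1 (mod 3); (2|3)=-1, (1|3)=+1; sign (−1)^1·-1^3·+1^3 = +1.
(a,b)_41: α=1, u≡29; β=1, v≡23 (mod 41); (29|41)=-1, (23|41)=+1; sign (−1)^0·-1^1·+1^1 = -1.
(a,b)_29: α=3, u≡28; β=2, v≡23 (mod 29); (28|29)=+1, (23|29)=+1; sign (−1)^0·+1^2·+1^3 = +1.
(a,b)_31: α=1, u≡24; β=1, v≡7 (mod 31); (24|31)=-1, (7|31)=+1; sign (−1)^1·-1^1·+1^1 = +1.
(a,b)_2: α=-20, β=-14; u≡5, v≡1 (mod 8); ε(u)ε(v)=0·0, αω(v)=-20·0, βω(u)=-14·1; sum ≡ 0  ⇒  +1.
(a,b)_19: α=1, u≡3; β=1, v≡4 (mod 19); (3|19)=-1, (4|19)=+1; sign (−1)^1·-1^1·+1^1 = +1.
(a,b)_∞: sgn(-2100963)=−, sgn(-72447)=−, so -1.
|Ram(-2100963, -72447)| = 2, even; anisotropic at {41, ∞}.

[41, inf]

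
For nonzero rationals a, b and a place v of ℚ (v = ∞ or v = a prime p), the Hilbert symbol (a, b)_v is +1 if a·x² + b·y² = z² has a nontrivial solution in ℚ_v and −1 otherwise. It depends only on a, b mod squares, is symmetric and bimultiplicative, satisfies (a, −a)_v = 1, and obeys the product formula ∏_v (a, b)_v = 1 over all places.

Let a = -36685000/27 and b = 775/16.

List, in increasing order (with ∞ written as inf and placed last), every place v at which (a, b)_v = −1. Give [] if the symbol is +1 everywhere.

Mod squares: a ≡ -44022, b ≡ 31. Check v ∈ {∞, 2, 3, 5, 11, 23, 29, 31}.
v=31: a=31^0·(≡24), b=31^1·(≡19) mod 31; (24|31)=-1, (19|31)=+1; (−1)^{0·1·15}·(-1)^1·(+1)^0 = -1.
v=∞: -44022 < 0 and 31 > 0  ⇒  (a,b)_∞ = +1.
v=23: a=23^1·(≡1), b=23^0·(≡1) mod 23; (1|23)=+1, (1|23)=+1; (−1)^{1·0·11}·(+1)^0·(+1)^1 = +1.
v=29: a=29^1·(≡10), b=29^0·(≡14) mod 29; (10|29)=-1, (14|29)=-1; (−1)^{1·0·14}·(-1)^0·(-1)^1 = -1.
v=2: v_2(a)=3, v_2(b)=-4; units ≡ 5, 7 (mod 8); ε·ε+αω+βω = 0·1+3·0+-4·1 ≡ 0  ⇒  (a,b)_2 = +1.
v=5: a=5^4·(≡2), b=5^2·(≡1) mod 5; (2|5)=-1, (1|5)=+1; (−1)^{4·2·2}·(-1)^2·(+1)^4 = +1.
v=11: a=11^1·(≡7), b=11^0·(≡1) mod 11; (7|11)=-1, (1|11)=+1; (−1)^{1·0·5}·(-1)^0·(+1)^1 = +1.
v=3: a=3^-3·(≡2), b=3^0·(≡1) mod 3; (2|3)=-1, (1|3)=+1; (−1)^{-3·0·1}·(-1)^0·(+1)^-3 = +1.
(-44022, 31 / ℚ) ramifies at {29, 31}: a division algebra.

[29, 31]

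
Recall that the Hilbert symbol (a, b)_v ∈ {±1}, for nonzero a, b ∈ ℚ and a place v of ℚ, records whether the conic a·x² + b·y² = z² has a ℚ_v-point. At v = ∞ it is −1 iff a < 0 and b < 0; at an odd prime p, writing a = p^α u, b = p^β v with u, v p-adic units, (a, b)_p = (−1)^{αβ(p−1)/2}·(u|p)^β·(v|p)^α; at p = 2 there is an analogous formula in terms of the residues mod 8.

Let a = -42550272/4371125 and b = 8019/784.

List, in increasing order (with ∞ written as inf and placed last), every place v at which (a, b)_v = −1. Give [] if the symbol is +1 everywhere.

[2, 3]

(a, b) ≡ (-285, 11) mod (ℚ^×)²; places V = {2, 3, 5, 7, 11, 17, 19, ∞}.
(a,b)_17: α=-2, u≡4; β=0, v≡6 (mod 17); (4|17)=+1, (6|17)=-1; sign (−1)^0·+1^0·-1^-2 = +1.
(a,b)_∞: sgn(-285)=−, sgn(11)=+, so +1.
(a,b)_11: α=-2, u≡5; β=1, v≡1 (mod 11); (5|11)=+1, (1|11)=+1; sign (−1)^0·+1^1·+1^-2 = +1.
(a,b)_3: α=7, u≡1; β=6, v≡2 (mod 3); (1|3)=+1, (2|3)=-1; sign (−1)^0·+1^6·-1^7 = -1.
(a,b)_5: α=-3, u≡2; β=0, v≡1 (mod 5); (2|5)=-1, (1|5)=+1; sign (−1)^0·-1^0·+1^-3 = +1.
(a,b)_7: α=0, u≡4; β=-2, v≡2 (mod 7); (4|7)=+1, (2|7)=+1; sign (−1)^0·+1^-2·+1^0 = +1.
(a,b)_19: α=1, u≡1; β=0, v≡4 (mod 19); (1|19)=+1, (4|19)=+1; sign (−1)^0·+1^0·+1^1 = +1.
(a,b)_2: α=10, β=-4; u≡3, v≡3 (mod 8); ε(u)ε(v)=1·1, αω(v)=10·1, βω(u)=-4·1; sum ≡ 1  ⇒  -1.
Ram(-285, 11) = {2, 3}; no ℚ_2-point on the conic.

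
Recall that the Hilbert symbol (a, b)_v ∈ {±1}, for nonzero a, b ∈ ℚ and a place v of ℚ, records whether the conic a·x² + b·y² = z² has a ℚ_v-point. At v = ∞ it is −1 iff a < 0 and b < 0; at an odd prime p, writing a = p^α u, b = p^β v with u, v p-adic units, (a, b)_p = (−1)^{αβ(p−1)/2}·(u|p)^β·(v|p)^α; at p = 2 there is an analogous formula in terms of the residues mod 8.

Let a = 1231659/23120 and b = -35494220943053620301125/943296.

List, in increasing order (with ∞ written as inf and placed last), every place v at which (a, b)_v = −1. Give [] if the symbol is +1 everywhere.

Mod squares: a ≡ 5655, b ≡ -1448655. Check v ∈ {∞, 2, 3, 5, 11, 13, 17, 19, 23, 29}.
v=11: a=11^2·(≡9), b=11^4·(≡5) mod 11; (9|11)=+1, (5|11)=+1; (−1)^{2·4·5}·(+1)^4·(+1)^2 = +1.
v=13: a=13^1·(≡2), b=13^7·(≡3) mod 13; (2|13)=-1, (3|13)=+1; (−1)^{1·7·6}·(-1)^7·(+1)^1 = -1.
v=∞: 5655 > 0 and -1448655 < 0  ⇒  (a,b)_∞ = +1.
v=29: a=29^1·(≡27), b=29^4·(≡19) mod 29; (27|29)=-1, (19|29)=-1; (−1)^{1·4·14}·(-1)^4·(-1)^1 = -1.
v=2: v_2(a)=-4, v_2(b)=-6; units ≡ 7, 1 (mod 8); ε·ε+αω+βω = 1·0+-4·0+-6·0 ≡ 0  ⇒  (a,b)_2 = +1.
v=5: a=5^-1·(≡1), b=5^3·(≡1) mod 5; (1|5)=+1, (1|5)=+1; (−1)^{-1·3·2}·(+1)^3·(+1)^-1 = +1.
v=19: a=19^0·(≡18), b=19^1·(≡10) mod 19; (18|19)=-1, (10|19)=-1; (−1)^{0·1·9}·(-1)^1·(-1)^0 = -1.
v=3: a=3^3·(≡1), b=3^-1·(≡1) mod 3; (1|3)=+1, (1|3)=+1; (−1)^{3·-1·1}·(+1)^-1·(+1)^3 = -1.
v=17: a=17^-2·(≡5), b=17^-3·(≡7) mod 17; (5|17)=-1, (7|17)=-1; (−1)^{-2·-3·8}·(-1)^-3·(-1)^-2 = -1.
v=23: a=23^0·(≡11), b=23^1·(≡9) mod 23; (11|23)=-1, (9|23)=+1; (−1)^{0·1·11}·(-1)^1·(+1)^0 = -1.
(5655, -1448655 / ℚ) ramifies at {3, 13, 17, 19, 23, 29}: a division algebra.

[3, 13, 17, 19, 23, 29]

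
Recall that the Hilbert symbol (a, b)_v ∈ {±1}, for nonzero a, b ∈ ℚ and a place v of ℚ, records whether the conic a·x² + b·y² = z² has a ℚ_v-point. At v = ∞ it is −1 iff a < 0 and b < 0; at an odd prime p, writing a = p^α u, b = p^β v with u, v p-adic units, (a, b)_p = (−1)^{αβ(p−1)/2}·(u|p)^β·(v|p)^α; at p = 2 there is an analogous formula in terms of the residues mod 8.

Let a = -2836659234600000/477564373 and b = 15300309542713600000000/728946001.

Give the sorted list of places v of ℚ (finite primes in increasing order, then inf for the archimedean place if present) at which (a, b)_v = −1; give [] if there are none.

[13, 37, 41, 47]

Mod squares: a ≡ -106592005, b ≡ 1081. Check v ∈ {∞, 2, 3, 5, 7, 11, 13, 19, 23, 29, 31, 37, 41, 47}.
v=37: a=37^1·(≡22), b=37^2·(≡35) mod 37; (22|37)=-1, (35|37)=-1; (−1)^{1·2·18}·(-1)^2·(-1)^1 = -1.
v=3: a=3^2·(≡2), b=3^0·(≡1) mod 3; (2|3)=-1, (1|3)=+1; (−1)^{2·0·1}·(-1)^0·(+1)^2 = +1.
v=29: a=29^-2·(≡14), b=29^-2·(≡19) mod 29; (14|29)=-1, (19|29)=-1; (−1)^{-2·-2·14}·(-1)^-2·(-1)^-2 = +1.
v=19: a=19^-2·(≡11), b=19^-2·(≡7) mod 19; (11|19)=+1, (7|19)=+1; (−1)^{-2·-2·9}·(+1)^-2·(+1)^-2 = +1.
v=5: a=5^5·(≡1), b=5^8·(≡1) mod 5; (1|5)=+1, (1|5)=+1; (−1)^{5·8·2}·(+1)^8·(+1)^5 = +1.
v=∞: -106592005 < 0 and 1081 > 0  ⇒  (a,b)_∞ = +1.
v=2: v_2(a)=6, v_2(b)=14; units ≡ 3, 1 (mod 8); ε·ε+αω+βω = 1·0+6·0+14·1 ≡ 0  ⇒  (a,b)_2 = +1.
v=47: a=47^1·(≡43), b=47^1·(≡23) mod 47; (43|47)=-1, (23|47)=-1; (−1)^{1·1·23}·(-1)^1·(-1)^1 = -1.
v=23: a=23^1·(≡17), b=23^1·(≡3) mod 23; (17|23)=-1, (3|23)=+1; (−1)^{1·1·11}·(-1)^1·(+1)^1 = +1.
v=41: a=41^1·(≡4), b=41^2·(≡22) mod 41; (4|41)=+1, (22|41)=-1; (−1)^{1·2·20}·(+1)^2·(-1)^1 = -1.
v=11: a=11^-2·(≡2), b=11^0·(≡3) mod 11; (2|11)=-1, (3|11)=+1; (−1)^{-2·0·5}·(-1)^0·(+1)^-2 = +1.
v=13: a=13^-1·(≡1), b=13^0·(≡7) mod 13; (1|13)=+1, (7|13)=-1; (−1)^{-1·0·6}·(+1)^0·(-1)^-1 = -1.
v=31: a=31^2·(≡25), b=31^2·(≡12) mod 31; (25|31)=+1, (12|31)=-1; (−1)^{2·2·15}·(+1)^2·(-1)^2 = +1.
v=7: a=7^0·(≡5), b=7^-4·(≡5) mod 7; (5|7)=-1, (5|7)=-1; (−1)^{0·-4·3}·(-1)^-4·(-1)^0 = +1.
(-106592005, 1081 / ℚ) ramifies at {13, 37, 41, 47}: a division algebra.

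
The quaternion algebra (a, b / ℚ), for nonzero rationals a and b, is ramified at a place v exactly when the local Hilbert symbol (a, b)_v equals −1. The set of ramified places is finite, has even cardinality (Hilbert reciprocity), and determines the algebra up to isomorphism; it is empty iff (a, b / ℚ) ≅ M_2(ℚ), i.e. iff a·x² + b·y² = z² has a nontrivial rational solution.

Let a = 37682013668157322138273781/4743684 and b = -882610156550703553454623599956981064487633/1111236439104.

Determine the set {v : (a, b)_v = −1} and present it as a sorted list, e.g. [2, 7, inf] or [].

[17, 37]

Mod squares: a ≡ 29, b ≡ -1316497. Check v ∈ {∞, 2, 3, 7, 11, 13, 17, 23, 29, 31, 37, 47, 53}.
v=31: a=31^4·(≡12), b=31^6·(≡29) mod 31; (12|31)=-1, (29|31)=-1; (−1)^{4·6·15}·(-1)^6·(-1)^4 = +1.
v=3: a=3^-4·(≡2), b=3^-4·(≡2) mod 3; (2|3)=-1, (2|3)=-1; (−1)^{-4·-4·1}·(-1)^-4·(-1)^-4 = +1.
v=17: a=17^4·(≡6), b=17^7·(≡14) mod 17; (6|17)=-1, (14|17)=-1; (−1)^{4·7·8}·(-1)^7·(-1)^4 = -1.
v=23: a=23^2·(≡2), b=23^3·(≡16) mod 23; (2|23)=+1, (16|23)=+1; (−1)^{2·3·11}·(+1)^3·(+1)^2 = +1.
v=29: a=29^1·(≡16), b=29^2·(≡22) mod 29; (16|29)=+1, (22|29)=+1; (−1)^{1·2·14}·(+1)^2·(+1)^1 = +1.
v=13: a=13^2·(≡10), b=13^3·(≡10) mod 13; (10|13)=+1, (10|13)=+1; (−1)^{2·3·6}·(+1)^3·(+1)^2 = +1.
v=37: a=37^2·(≡35), b=37^3·(≡17) mod 37; (35|37)=-1, (17|37)=-1; (−1)^{2·3·18}·(-1)^3·(-1)^2 = -1.
v=∞: 29 > 0 and -1316497 < 0  ⇒  (a,b)_∞ = +1.
v=7: a=7^2·(≡1), b=7^3·(≡3) mod 7; (1|7)=+1, (3|7)=-1; (−1)^{2·3·3}·(+1)^3·(-1)^2 = +1.
v=53: a=53^2·(≡52), b=53^2·(≡20) mod 53; (52|53)=+1, (20|53)=-1; (−1)^{2·2·26}·(+1)^2·(-1)^2 = +1.
v=47: a=47^0·(≡30), b=47^2·(≡31) mod 47; (30|47)=-1, (31|47)=-1; (−1)^{0·2·23}·(-1)^2·(-1)^0 = +1.
v=2: v_2(a)=-2, v_2(b)=-6; units ≡ 5, 7 (mod 8); ε·ε+αω+βω = 0·1+-2·0+-6·1 ≡ 0  ⇒  (a,b)_2 = +1.
v=11: a=11^-4·(≡10), b=11^-8·(≡3) mod 11; (10|11)=-1, (3|11)=+1; (−1)^{-4·-8·5}·(-1)^-8·(+1)^-4 = +1.
|Ram(29, -1316497)| = 2, even; anisotropic at {17, 37}.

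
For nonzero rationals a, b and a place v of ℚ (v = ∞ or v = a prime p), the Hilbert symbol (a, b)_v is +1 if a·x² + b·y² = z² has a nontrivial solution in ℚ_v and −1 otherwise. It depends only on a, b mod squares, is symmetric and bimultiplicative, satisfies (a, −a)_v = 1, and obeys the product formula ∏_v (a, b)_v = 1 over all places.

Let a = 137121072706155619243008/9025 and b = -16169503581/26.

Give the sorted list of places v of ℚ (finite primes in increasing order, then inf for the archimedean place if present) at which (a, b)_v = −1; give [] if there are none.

Mod squares: a ≡ 13717, b ≡ -97266. Check v ∈ {∞, 2, 3, 5, 7, 11, 13, 19, 29, 43}.
v=∞: 13717 > 0 and -97266 < 0  ⇒  (a,b)_∞ = +1.
v=43: a=43^3·(≡28), b=43^1·(≡36) mod 43; (28|43)=-1, (36|43)=+1; (−1)^{3·1·21}·(-1)^1·(+1)^3 = +1.
v=3: a=3^2·(≡1), b=3^7·(≡2) mod 3; (1|3)=+1, (2|3)=-1; (−1)^{2·7·1}·(+1)^7·(-1)^2 = +1.
v=29: a=29^3·(≡1), b=29^1·(≡3) mod 29; (1|29)=+1, (3|29)=-1; (−1)^{3·1·14}·(+1)^1·(-1)^3 = -1.
v=19: a=19^-2·(≡14), b=19^0·(≡2) mod 19; (14|19)=-1, (2|19)=-1; (−1)^{-2·0·9}·(-1)^0·(-1)^-2 = +1.
v=13: a=13^0·(≡5), b=13^-1·(≡8) mod 13; (5|13)=-1, (8|13)=-1; (−1)^{0·-1·6}·(-1)^-1·(-1)^0 = -1.
v=2: v_2(a)=10, v_2(b)=-1; units ≡ 5, 7 (mod 8); ε·ε+αω+βω = 0·1+10·0+-1·1 ≡ 1  ⇒  (a,b)_2 = -1.
v=11: a=11^3·(≡5), b=11^2·(≡10) mod 11; (5|11)=+1, (10|11)=-1; (−1)^{3·2·5}·(+1)^2·(-1)^3 = -1.
v=5: a=5^-2·(≡3), b=5^0·(≡4) mod 5; (3|5)=-1, (4|5)=+1; (−1)^{-2·0·2}·(-1)^0·(+1)^-2 = +1.
v=7: a=7^8·(≡2), b=7^2·(≡3) mod 7; (2|7)=+1, (3|7)=-1; (−1)^{8·2·3}·(+1)^2·(-1)^8 = +1.
|Ram(13717, -97266)| = 4, even; anisotropic at {2, 11, 13, 29}.

[2, 11, 13, 29]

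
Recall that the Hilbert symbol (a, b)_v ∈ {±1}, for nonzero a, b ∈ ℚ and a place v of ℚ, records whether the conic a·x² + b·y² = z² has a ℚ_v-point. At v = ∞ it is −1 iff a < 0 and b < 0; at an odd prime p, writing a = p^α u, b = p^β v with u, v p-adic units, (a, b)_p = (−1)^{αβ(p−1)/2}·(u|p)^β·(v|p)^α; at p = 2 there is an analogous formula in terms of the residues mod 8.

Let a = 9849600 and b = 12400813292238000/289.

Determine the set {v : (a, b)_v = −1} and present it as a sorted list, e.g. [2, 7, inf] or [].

[2, 7]

(a, b) ≡ (19, 1995) mod (ℚ^×)²; places V = {2, 3, 5, 7, 17, 19, ∞}.
(a,b)_7: α=0, u≡5; β=1, v≡5 (mod 7); (5|7)=-1, (5|7)=-1; sign (−1)^0·-1^1·-1^0 = -1.
(a,b)_2: α=8, β=4; u≡3, v≡3 (mod 8); ε(u)ε(v)=1·1, αω(v)=8·1, βω(u)=4·1; sum ≡ 1  ⇒  -1.
(a,b)_19: α=1, u≡4; β=3, v≡14 (mod 19); (4|19)=+1, (14|19)=-1; sign (−1)^1·+1^3·-1^1 = +1.
(a,b)_∞: sgn(19)=+, sgn(1995)=+, so +1.
(a,b)_3: α=4, u≡1; β=17, v≡2 (mod 3); (1|3)=+1, (2|3)=-1; sign (−1)^0·+1^17·-1^4 = +1.
(a,b)_17: α=0, u≡4; β=-2, v≡12 (mod 17); (4|17)=+1, (12|17)=-1; sign (−1)^0·+1^-2·-1^0 = +1.
(a,b)_5: α=2, u≡4; β=3, v≡1 (mod 5); (4|5)=+1, (1|5)=+1; sign (−1)^0·+1^3·+1^2 = +1.
(19, 1995 / ℚ) ramifies at {2, 7}: a division algebra.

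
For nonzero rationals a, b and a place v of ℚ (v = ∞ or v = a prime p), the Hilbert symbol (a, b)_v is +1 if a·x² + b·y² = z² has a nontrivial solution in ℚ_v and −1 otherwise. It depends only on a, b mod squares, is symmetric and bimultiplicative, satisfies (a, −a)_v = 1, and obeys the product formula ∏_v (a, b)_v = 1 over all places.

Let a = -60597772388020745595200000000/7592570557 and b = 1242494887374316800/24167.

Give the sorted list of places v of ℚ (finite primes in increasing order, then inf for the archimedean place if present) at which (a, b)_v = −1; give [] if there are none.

[2, 11, 17, 43]

(a, b) ≡ (-66521, 2404259) mod (ℚ^×)²; places V = {2, 3, 5, 7, 11, 13, 17, 23, 43, ∞}.
(a,b)_43: α=5, u≡1; β=3, v≡31 (mod 43); (1|43)=+1, (31|43)=+1; sign (−1)^1·+1^3·+1^5 = -1.
(a,b)_17: α=5, u≡11; β=3, v≡8 (mod 17); (11|17)=-1, (8|17)=+1; sign (−1)^0·-1^3·+1^5 = -1.
(a,b)_13: α=-7, u≡6; β=-3, v≡5 (mod 13); (6|13)=-1, (5|13)=-1; sign (−1)^0·-1^-3·-1^-7 = +1.
(a,b)_5: α=8, u≡4; β=2, v≡1 (mod 5); (4|5)=+1, (1|5)=+1; sign (−1)^0·+1^2·+1^8 = +1.
(a,b)_7: α=3, u≡5; β=4, v≡2 (mod 7); (5|7)=-1, (2|7)=+1; sign (−1)^0·-1^4·+1^3 = +1.
(a,b)_3: α=0, u≡1; β=2, v≡2 (mod 3); (1|3)=+1, (2|3)=-1; sign (−1)^0·+1^2·-1^0 = +1.
(a,b)_∞: sgn(-66521)=−, sgn(2404259)=+, so +1.
(a,b)_2: α=12, β=8; u≡7, v≡3 (mod 8); ε(u)ε(v)=1·1, αω(v)=12·1, βω(u)=8·0; sum ≡ 1  ⇒  -1.
(a,b)_11: α=-2, u≡8; β=-1, v≡6 (mod 11); (8|11)=-1, (6|11)=-1; sign (−1)^0·-1^-1·-1^-2 = -1.
(a,b)_23: α=2, u≡1; β=1, v≡5 (mod 23); (1|23)=+1, (5|23)=-1; sign (−1)^0·+1^1·-1^2 = +1.
Ram(-66521, 2404259) = {2, 11, 17, 43}; no ℚ_2-point on the conic.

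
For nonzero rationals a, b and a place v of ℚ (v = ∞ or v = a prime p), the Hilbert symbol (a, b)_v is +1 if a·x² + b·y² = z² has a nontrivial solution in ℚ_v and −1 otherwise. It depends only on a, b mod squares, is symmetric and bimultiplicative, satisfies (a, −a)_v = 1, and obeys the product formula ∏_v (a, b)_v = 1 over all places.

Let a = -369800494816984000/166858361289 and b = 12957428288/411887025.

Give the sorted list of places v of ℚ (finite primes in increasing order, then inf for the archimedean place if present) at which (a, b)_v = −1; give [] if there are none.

[5, 17]

Mod squares: a ≡ -1615, b ≡ 17. Check v ∈ {∞, 2, 3, 5, 7, 11, 17, 19, 29, 41}.
v=19: a=19^1·(≡13), b=19^0·(≡4) mod 19; (13|19)=-1, (4|19)=+1; (−1)^{1·0·9}·(-1)^0·(+1)^1 = +1.
v=2: v_2(a)=6, v_2(b)=6; units ≡ 1, 1 (mod 8); ε·ε+αω+βω = 0·0+6·0+6·0 ≡ 0  ⇒  (a,b)_2 = +1.
v=29: a=29^0·(≡28), b=29^2·(≡17) mod 29; (28|29)=+1, (17|29)=-1; (−1)^{0·2·14}·(+1)^2·(-1)^0 = +1.
v=5: a=5^3·(≡2), b=5^-2·(≡3) mod 5; (2|5)=-1, (3|5)=-1; (−1)^{3·-2·2}·(-1)^-2·(-1)^3 = -1.
v=41: a=41^-4·(≡18), b=41^-2·(≡15) mod 41; (18|41)=+1, (15|41)=-1; (−1)^{-4·-2·20}·(+1)^-2·(-1)^-4 = +1.
v=∞: -1615 < 0 and 17 > 0  ⇒  (a,b)_∞ = +1.
v=7: a=7^2·(≡4), b=7^2·(≡5) mod 7; (4|7)=+1, (5|7)=-1; (−1)^{2·2·3}·(+1)^2·(-1)^2 = +1.
v=17: a=17^7·(≡11), b=17^3·(≡9) mod 17; (11|17)=-1, (9|17)=+1; (−1)^{7·3·8}·(-1)^3·(+1)^7 = -1.
v=3: a=3^-10·(≡2), b=3^-4·(≡2) mod 3; (2|3)=-1, (2|3)=-1; (−1)^{-10·-4·1}·(-1)^-4·(-1)^-10 = +1.
v=11: a=11^2·(≡2), b=11^-2·(≡10) mod 11; (2|11)=-1, (10|11)=-1; (−1)^{2·-2·5}·(-1)^-2·(-1)^2 = +1.
(-1615, 17 / ℚ) ramifies at {5, 17}: a division algebra.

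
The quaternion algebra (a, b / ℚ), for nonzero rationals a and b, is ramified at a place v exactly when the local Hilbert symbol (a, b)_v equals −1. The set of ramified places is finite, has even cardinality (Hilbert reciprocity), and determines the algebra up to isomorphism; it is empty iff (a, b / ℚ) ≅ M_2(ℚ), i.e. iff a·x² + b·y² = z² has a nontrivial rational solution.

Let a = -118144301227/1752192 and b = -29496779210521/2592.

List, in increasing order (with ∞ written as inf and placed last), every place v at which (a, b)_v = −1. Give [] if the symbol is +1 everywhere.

(a, b) ≡ (-86, -651135842) mod (ℚ^×)²; places V = {2, 3, 7, 13, 23, 31, 37, 41, 43, 53, ∞}.
(a,b)_2: α=-7, β=-5; u≡5, v≡7 (mod 8); ε(u)ε(v)=0·1, αω(v)=-7·0, βω(u)=-5·1; sum ≡ 1  ⇒  -1.
(a,b)_31: α=0, u≡18; β=1, v≡20 (mod 31); (18|31)=+1, (20|31)=+1; sign (−1)^0·+1^1·+1^0 = +1.
(a,b)_23: α=2, u≡2; β=1, v≡4 (mod 23); (2|23)=+1, (4|23)=+1; sign (−1)^0·+1^1·+1^2 = +1.
(a,b)_∞: sgn(-86)=−, sgn(-651135842)=−, so -1.
(a,b)_7: α=0, u≡6; β=3, v≡6 (mod 7); (6|7)=-1, (6|7)=-1; sign (−1)^0·-1^3·-1^0 = -1.
(a,b)_43: α=3, u≡15; β=3, v≡25 (mod 43); (15|43)=+1, (25|43)=+1; sign (−1)^1·+1^3·+1^3 = -1.
(a,b)_37: α=0, u≡16; β=1, v≡16 (mod 37); (16|37)=+1, (16|37)=+1; sign (−1)^0·+1^1·+1^0 = +1.
(a,b)_41: α=0, u≡1; β=1, v≡6 (mod 41); (1|41)=+1, (6|41)=-1; sign (−1)^0·+1^1·-1^0 = +1.
(a,b)_13: α=-2, u≡5; β=0, v≡8 (mod 13); (5|13)=-1, (8|13)=-1; sign (−1)^0·-1^0·-1^-2 = +1.
(a,b)_3: α=-4, u≡1; β=-4, v≡1 (mod 3); (1|3)=+1, (1|3)=+1; sign (−1)^0·+1^-4·+1^-4 = +1.
(a,b)_53: α=2, u≡5; β=0, v≡1 (mod 53); (5|53)=-1, (1|53)=+1; sign (−1)^0·-1^0·+1^2 = +1.
(-86, -651135842 / ℚ) ramifies at {2, 7, 43, ∞}: a division algebra.

[2, 7, 43, inf]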